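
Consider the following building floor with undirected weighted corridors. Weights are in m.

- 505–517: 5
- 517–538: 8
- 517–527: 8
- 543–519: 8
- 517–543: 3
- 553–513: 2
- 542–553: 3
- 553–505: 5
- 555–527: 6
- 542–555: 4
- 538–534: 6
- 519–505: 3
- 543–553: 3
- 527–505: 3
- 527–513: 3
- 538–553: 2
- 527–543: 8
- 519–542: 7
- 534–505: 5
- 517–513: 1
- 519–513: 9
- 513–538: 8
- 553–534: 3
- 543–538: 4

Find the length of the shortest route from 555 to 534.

Shortest distances from 555:
555: 0
542: 4  (via 555)
527: 6  (via 555)
553: 7  (via 542)
505: 9  (via 527)
538: 9  (via 553)
513: 9  (via 527)
534: 10  (via 553)
Shortest route: 555–542–553–534 = 10 m.

10 m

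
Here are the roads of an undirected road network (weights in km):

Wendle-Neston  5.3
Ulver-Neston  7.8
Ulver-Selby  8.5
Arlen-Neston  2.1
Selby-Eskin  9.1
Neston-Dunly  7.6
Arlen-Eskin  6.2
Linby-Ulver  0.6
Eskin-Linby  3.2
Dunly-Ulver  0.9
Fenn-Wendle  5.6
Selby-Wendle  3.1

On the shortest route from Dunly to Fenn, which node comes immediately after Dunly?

Enumerating some paths:
Dunly–Neston–Wendle–Fenn: 7.6+5.3+5.6 = 18.5
Dunly–Ulver–Selby–Wendle–Fenn: 0.9+8.5+3.1+5.6 = 18.1
The minimum is 18.1 km via Dunly–Ulver–Selby–Wendle–Fenn.
So from Dunly the first move is to Ulver.

Ulver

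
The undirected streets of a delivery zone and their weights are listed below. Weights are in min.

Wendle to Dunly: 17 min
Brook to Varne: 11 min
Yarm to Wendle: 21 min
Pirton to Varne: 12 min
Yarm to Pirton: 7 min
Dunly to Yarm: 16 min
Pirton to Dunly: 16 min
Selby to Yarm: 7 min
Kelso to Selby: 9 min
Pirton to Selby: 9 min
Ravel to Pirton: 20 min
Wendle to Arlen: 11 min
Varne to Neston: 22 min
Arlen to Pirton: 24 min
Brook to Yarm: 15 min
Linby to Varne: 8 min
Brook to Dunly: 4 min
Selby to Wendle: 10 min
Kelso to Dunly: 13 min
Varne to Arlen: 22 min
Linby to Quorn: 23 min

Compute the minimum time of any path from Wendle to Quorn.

Enumerating some paths:
Wendle → Arlen → Varne → Linby → Quorn: 11+22+8+23 = 64
Wendle → Selby → Yarm → Pirton → Varne → Linby → Quorn: 10+7+7+12+8+23 = 67
Wendle → Selby → Pirton → Varne → Linby → Quorn: 10+9+12+8+23 = 62
Wendle → Dunly → Brook → Varne → Linby → Quorn: 17+4+11+8+23 = 63
Cheapest is Wendle → Selby → Pirton → Varne → Linby → Quorn at 62 min.

62 min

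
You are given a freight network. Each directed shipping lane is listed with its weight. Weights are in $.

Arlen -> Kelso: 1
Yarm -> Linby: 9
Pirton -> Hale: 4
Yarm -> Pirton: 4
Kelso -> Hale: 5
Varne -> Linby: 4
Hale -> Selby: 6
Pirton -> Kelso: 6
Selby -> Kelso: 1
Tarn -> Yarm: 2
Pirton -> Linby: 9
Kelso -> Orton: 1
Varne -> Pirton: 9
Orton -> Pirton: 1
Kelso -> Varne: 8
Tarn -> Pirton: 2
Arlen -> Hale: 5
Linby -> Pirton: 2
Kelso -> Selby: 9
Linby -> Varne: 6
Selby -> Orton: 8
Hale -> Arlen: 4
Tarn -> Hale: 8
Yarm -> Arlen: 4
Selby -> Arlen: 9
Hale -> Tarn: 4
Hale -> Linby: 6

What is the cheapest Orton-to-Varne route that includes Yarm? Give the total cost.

Best Orton to Yarm: Orton → Pirton → Hale → Tarn → Yarm costing 11
Best Yarm to Varne: Yarm → Arlen → Kelso → Varne costing 13
Total via Yarm: 11 + 13 = $24.

$24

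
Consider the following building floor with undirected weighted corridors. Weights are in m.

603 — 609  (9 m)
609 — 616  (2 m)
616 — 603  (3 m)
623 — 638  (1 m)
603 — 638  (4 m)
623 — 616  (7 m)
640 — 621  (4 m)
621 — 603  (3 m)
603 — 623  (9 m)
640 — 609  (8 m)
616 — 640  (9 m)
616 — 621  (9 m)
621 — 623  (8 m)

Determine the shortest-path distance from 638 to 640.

Compare a few routes:
638 → 603 → 621 → 640: 4+3+4 = 11
638 → 623 → 621 → 640: 1+8+4 = 13
Cheapest is 638 → 603 → 621 → 640 at 11 m.

11 m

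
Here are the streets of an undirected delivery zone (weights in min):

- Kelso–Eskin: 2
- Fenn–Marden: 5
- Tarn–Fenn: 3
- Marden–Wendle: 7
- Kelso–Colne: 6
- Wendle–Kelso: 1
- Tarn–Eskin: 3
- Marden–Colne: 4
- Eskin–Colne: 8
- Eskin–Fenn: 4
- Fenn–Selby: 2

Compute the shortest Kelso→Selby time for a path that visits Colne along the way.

17 min

Shortest Kelso→Colne: Kelso–Colne = 6
Best Colne to Selby: Colne–Marden–Fenn–Selby costing 11
Total via Colne: 6 + 11 = 17 min.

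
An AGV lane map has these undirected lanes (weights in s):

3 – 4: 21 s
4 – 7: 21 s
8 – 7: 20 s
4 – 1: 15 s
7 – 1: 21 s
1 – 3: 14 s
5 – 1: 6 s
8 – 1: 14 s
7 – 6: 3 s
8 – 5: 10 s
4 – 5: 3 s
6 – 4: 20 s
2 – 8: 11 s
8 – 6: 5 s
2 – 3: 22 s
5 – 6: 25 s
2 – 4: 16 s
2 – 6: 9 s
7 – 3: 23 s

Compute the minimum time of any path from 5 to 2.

19 s

Compare a few routes:
5 → 8 → 2: 10+11 = 21
5 → 8 → 6 → 2: 10+5+9 = 24
5 → 4 → 2: 3+16 = 19
Cheapest is 5 → 4 → 2 at 19 s.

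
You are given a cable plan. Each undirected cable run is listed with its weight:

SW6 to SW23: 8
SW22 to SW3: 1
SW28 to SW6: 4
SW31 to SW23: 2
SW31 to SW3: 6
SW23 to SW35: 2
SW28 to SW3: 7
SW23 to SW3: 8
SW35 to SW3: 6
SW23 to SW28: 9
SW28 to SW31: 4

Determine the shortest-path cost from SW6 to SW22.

12

Compare a few routes:
SW6–SW28–SW3–SW22: 4+7+1 = 12
SW6–SW28–SW31–SW3–SW22: 4+4+6+1 = 15
SW6–SW23–SW31–SW3–SW22: 8+2+6+1 = 17
SW6–SW23–SW3–SW22: 8+8+1 = 17
Cheapest is SW6–SW28–SW3–SW22 at 12.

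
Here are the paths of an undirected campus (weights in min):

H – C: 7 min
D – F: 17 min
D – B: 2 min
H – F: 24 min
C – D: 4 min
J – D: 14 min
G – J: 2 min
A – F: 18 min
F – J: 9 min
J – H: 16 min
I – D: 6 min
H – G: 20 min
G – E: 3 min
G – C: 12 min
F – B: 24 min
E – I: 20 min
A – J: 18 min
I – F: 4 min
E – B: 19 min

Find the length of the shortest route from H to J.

16 min

Settle nodes by increasing distance from H:
H: 0
C: 7  (via H)
D: 11  (via C)
B: 13  (via D)
J: 16  (via H)
Shortest route: H → J = 16 min.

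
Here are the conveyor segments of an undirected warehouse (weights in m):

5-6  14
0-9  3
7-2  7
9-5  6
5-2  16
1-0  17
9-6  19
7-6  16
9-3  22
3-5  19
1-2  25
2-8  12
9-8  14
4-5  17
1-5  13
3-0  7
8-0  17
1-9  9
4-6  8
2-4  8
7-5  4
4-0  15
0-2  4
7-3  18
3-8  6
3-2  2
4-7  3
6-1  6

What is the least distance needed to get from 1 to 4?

Running Dijkstra from 1:
1: 0
6: 6  (via 1)
9: 9  (via 1)
0: 12  (via 9)
5: 13  (via 1)
4: 14  (via 6)
Shortest route: 1 → 6 → 4 = 14 m.

14 m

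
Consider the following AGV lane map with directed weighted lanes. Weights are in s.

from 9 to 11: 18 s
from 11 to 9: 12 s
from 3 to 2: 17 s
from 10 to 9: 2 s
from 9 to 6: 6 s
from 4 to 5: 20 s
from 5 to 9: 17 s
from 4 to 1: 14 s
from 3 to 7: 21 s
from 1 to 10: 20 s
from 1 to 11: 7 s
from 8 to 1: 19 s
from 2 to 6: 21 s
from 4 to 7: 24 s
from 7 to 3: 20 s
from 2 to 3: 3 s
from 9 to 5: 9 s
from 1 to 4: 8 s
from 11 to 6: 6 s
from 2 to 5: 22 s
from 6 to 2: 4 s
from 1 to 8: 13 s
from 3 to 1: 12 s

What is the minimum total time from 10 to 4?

Running Dijkstra from 10:
10: 0
9: 2  (via 10)
6: 8  (via 9)
5: 11  (via 9)
2: 12  (via 6)
3: 15  (via 2)
11: 20  (via 9)
1: 27  (via 3)
4: 35  (via 1)
Shortest route: 10 → 9 → 6 → 2 → 3 → 1 → 4 = 35 s.

35 s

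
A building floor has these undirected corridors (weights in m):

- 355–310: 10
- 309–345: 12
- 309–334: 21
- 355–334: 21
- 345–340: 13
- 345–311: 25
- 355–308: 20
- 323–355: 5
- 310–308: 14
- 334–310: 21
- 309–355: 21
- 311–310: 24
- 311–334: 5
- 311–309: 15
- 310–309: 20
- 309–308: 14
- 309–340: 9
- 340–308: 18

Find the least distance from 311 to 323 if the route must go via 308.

Best 311 to 308: 311 → 309 → 308 costing 29
Best 308 to 323: 308 → 355 → 323 costing 25
Total via 308: 29 + 25 = 54 m.

54 m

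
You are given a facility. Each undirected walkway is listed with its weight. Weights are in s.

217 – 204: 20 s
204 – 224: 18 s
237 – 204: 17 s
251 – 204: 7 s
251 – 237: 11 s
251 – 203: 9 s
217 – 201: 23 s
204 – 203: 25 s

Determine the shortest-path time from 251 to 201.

Candidate routes:
251 → 204 → 217 → 201: 7+20+23 = 50
251 → 203 → 204 → 217 → 201: 9+25+20+23 = 77
251 → 237 → 204 → 217 → 201: 11+17+20+23 = 71
The minimum is 50 s via 251 → 204 → 217 → 201.

50 s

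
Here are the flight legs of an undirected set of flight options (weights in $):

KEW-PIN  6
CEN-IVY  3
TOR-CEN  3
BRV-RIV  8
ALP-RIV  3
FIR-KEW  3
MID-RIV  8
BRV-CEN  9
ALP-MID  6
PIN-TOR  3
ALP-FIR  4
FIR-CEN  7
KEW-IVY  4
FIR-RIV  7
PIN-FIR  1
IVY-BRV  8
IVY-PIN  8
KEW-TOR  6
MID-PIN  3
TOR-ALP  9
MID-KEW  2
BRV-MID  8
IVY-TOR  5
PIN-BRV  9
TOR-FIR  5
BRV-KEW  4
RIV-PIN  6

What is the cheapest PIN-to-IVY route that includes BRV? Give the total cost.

$16

Best PIN to BRV: PIN–FIR–KEW–BRV costing 8
Shortest BRV→IVY: BRV–IVY = 8
Total via BRV: 8 + 8 = $16.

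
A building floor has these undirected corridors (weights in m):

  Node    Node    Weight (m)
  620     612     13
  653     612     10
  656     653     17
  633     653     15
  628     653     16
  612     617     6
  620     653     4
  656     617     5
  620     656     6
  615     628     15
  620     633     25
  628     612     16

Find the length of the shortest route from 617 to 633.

30 m

Enumerating some paths:
617 - 656 - 620 - 653 - 633: 5+6+4+15 = 30
617 - 612 - 653 - 633: 6+10+15 = 31
617 - 656 - 653 - 633: 5+17+15 = 37
617 - 656 - 620 - 633: 5+6+25 = 36
The minimum is 30 m via 617 - 656 - 620 - 653 - 633.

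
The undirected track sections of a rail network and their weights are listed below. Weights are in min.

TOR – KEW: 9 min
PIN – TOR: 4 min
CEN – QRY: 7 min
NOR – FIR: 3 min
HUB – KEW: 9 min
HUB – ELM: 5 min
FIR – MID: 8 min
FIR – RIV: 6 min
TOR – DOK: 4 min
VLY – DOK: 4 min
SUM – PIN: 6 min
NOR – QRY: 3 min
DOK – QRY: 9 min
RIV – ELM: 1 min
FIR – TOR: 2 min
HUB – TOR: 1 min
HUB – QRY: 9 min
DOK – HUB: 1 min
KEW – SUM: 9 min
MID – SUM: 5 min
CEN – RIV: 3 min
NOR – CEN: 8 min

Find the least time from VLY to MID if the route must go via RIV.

25 min

Best VLY to RIV: VLY–DOK–HUB–ELM–RIV costing 11
Shortest RIV→MID: RIV–FIR–MID = 14
Total via RIV: 11 + 14 = 25 min.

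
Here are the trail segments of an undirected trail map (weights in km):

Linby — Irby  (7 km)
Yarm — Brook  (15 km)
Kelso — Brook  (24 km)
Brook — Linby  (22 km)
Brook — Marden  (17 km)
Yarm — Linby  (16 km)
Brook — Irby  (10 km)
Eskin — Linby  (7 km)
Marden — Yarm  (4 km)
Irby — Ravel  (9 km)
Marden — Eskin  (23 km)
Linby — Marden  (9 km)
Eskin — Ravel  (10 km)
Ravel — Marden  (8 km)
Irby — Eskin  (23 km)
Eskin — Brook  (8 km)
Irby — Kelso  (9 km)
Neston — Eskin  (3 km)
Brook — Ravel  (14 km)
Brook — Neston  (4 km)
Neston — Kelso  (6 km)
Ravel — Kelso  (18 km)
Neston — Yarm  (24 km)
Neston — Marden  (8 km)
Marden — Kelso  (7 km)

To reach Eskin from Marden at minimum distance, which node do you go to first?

Neston

Candidate routes:
Marden → Kelso → Neston → Eskin: 7+6+3 = 16
Marden → Linby → Eskin: 9+7 = 16
Marden → Neston → Eskin: 8+3 = 11
The minimum is 11 km via Marden → Neston → Eskin.
So from Marden the first move is to Neston.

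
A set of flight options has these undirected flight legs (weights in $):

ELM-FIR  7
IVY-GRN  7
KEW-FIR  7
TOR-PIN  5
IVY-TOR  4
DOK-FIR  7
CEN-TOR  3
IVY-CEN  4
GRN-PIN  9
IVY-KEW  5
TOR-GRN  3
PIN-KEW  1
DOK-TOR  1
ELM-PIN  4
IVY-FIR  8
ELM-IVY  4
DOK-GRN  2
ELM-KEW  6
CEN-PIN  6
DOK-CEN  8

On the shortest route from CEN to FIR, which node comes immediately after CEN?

Candidate routes:
CEN - IVY - FIR: 4+8 = 12
CEN - TOR - DOK - FIR: 3+1+7 = 11
The minimum is $11 via CEN - TOR - DOK - FIR.
So from CEN the first move is to TOR.

TOR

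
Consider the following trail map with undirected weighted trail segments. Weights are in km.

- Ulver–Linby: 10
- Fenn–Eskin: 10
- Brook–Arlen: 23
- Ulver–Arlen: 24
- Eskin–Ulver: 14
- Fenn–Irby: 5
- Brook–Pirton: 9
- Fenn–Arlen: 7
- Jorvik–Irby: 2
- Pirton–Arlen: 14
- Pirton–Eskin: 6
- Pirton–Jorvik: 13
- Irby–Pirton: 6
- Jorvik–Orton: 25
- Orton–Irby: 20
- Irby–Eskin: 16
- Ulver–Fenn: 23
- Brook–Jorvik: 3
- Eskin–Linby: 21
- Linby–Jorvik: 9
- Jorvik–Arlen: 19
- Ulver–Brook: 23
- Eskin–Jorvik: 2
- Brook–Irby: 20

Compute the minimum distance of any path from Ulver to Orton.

Running Dijkstra from Ulver:
Ulver: 0
Linby: 10  (via Ulver)
Eskin: 14  (via Ulver)
Jorvik: 16  (via Eskin)
Irby: 18  (via Jorvik)
Brook: 19  (via Jorvik)
Pirton: 20  (via Eskin)
Fenn: 23  (via Ulver)
Arlen: 24  (via Ulver)
Orton: 38  (via Irby)
Shortest route: Ulver → Eskin → Jorvik → Irby → Orton = 38 km.

38 km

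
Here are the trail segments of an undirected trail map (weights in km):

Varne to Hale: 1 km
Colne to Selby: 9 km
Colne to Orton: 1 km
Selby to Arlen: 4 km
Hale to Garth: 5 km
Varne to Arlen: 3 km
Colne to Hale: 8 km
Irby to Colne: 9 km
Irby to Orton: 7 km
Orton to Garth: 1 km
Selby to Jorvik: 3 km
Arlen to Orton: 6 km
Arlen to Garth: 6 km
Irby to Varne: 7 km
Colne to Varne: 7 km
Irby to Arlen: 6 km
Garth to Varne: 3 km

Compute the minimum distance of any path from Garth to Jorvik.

13 km

Compare a few routes:
Garth - Orton - Arlen - Selby - Jorvik: 1+6+4+3 = 14
Garth - Orton - Colne - Selby - Jorvik: 1+1+9+3 = 14
Garth - Arlen - Selby - Jorvik: 6+4+3 = 13
Garth - Hale - Varne - Arlen - Selby - Jorvik: 5+1+3+4+3 = 16
The minimum is 13 km via Garth - Arlen - Selby - Jorvik.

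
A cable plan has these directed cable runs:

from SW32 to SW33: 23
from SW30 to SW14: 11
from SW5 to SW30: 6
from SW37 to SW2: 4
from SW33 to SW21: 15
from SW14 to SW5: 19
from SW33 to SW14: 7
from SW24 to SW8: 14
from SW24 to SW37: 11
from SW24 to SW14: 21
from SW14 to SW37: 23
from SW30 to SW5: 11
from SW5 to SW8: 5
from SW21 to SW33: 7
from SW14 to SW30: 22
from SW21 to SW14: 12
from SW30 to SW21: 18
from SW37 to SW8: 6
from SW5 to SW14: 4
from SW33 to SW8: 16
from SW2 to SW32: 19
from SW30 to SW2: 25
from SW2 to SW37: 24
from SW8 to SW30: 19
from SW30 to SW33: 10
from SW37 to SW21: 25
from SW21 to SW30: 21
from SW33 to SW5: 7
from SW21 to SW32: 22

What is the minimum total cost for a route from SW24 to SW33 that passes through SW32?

Best SW24 to SW32: SW24–SW37–SW2–SW32 costing 34
Best SW32 to SW33: SW32–SW33 costing 23
Total via SW32: 34 + 23 = 57.

57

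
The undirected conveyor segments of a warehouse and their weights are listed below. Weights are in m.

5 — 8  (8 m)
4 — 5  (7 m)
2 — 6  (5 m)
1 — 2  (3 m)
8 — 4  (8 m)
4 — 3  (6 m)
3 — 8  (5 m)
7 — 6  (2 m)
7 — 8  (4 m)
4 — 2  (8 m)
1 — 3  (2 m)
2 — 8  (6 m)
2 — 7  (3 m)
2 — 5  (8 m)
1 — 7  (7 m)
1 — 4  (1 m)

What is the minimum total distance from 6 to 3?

Compare a few routes:
6 → 2 → 1 → 3: 5+3+2 = 10
6 → 7 → 1 → 3: 2+7+2 = 11
6 → 7 → 8 → 3: 2+4+5 = 11
Cheapest is 6 → 2 → 1 → 3 at 10 m.

10 m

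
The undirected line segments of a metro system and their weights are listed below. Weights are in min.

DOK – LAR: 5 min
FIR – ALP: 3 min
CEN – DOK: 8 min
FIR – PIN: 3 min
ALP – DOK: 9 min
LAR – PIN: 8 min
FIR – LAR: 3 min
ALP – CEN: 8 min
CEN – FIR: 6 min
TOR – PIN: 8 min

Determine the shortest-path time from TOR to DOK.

Compare a few routes:
TOR → PIN → FIR → LAR → DOK: 8+3+3+5 = 19
TOR → PIN → FIR → ALP → DOK: 8+3+3+9 = 23
TOR → PIN → FIR → CEN → DOK: 8+3+6+8 = 25
TOR → PIN → LAR → DOK: 8+8+5 = 21
Cheapest is TOR → PIN → FIR → LAR → DOK at 19 min.

19 min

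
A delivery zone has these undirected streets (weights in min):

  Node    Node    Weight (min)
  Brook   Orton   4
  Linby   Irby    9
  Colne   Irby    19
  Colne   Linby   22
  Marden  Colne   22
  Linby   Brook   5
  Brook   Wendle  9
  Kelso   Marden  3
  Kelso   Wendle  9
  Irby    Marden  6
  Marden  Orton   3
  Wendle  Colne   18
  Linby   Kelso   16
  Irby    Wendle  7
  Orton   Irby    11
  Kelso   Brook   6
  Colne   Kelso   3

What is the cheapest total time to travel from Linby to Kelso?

Compare a few routes:
Linby - Brook - Orton - Marden - Kelso: 5+4+3+3 = 15
Linby - Brook - Kelso: 5+6 = 11
Cheapest is Linby - Brook - Kelso at 11 min.

11 min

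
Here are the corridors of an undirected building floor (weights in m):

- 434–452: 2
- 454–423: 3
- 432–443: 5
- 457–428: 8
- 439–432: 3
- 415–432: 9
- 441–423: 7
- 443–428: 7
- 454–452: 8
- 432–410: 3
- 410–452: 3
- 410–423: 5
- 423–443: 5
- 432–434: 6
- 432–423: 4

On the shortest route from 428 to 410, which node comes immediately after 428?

Candidate routes:
428 - 443 - 432 - 423 - 410: 7+5+4+5 = 21
428 - 443 - 432 - 410: 7+5+3 = 15
428 - 443 - 423 - 410: 7+5+5 = 17
428 - 443 - 423 - 432 - 410: 7+5+4+3 = 19
Cheapest is 428 - 443 - 432 - 410 at 15 m.
So from 428 the first move is to 443.

443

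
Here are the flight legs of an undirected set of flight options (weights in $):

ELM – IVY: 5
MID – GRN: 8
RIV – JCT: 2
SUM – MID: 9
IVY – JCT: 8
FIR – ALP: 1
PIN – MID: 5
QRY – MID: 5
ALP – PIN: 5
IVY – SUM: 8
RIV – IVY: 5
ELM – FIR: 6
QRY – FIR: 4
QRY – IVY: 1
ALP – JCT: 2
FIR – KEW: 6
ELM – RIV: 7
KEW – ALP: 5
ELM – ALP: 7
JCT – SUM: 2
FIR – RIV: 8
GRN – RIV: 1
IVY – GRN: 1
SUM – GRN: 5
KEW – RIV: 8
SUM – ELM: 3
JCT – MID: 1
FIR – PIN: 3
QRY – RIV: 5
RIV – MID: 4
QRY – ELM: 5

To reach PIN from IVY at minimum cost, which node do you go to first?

QRY

Candidate routes:
IVY–GRN–RIV–JCT–ALP–FIR–PIN: 1+1+2+2+1+3 = 10
IVY–QRY–FIR–PIN: 1+4+3 = 8
Cheapest is IVY–QRY–FIR–PIN at $8.
So from IVY the first move is to QRY.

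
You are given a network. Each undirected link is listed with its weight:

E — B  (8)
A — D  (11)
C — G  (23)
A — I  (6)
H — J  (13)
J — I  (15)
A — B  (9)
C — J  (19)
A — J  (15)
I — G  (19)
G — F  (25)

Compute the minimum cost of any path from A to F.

Enumerating some paths:
A → J → I → G → F: 15+15+19+25 = 74
A → I → G → F: 6+19+25 = 50
A → J → C → G → F: 15+19+23+25 = 82
The minimum is 50 via A → I → G → F.

50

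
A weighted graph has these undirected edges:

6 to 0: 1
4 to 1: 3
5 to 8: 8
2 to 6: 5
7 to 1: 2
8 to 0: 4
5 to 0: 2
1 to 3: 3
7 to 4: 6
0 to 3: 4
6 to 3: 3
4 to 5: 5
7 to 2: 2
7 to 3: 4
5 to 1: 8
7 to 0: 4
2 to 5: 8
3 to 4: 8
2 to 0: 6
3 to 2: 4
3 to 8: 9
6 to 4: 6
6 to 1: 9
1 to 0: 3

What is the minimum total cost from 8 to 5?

Settle nodes by increasing distance from 8:
8: 0
0: 4  (via 8)
6: 5  (via 0)
5: 6  (via 0)
Shortest route: 8 → 0 → 5 = 6.

6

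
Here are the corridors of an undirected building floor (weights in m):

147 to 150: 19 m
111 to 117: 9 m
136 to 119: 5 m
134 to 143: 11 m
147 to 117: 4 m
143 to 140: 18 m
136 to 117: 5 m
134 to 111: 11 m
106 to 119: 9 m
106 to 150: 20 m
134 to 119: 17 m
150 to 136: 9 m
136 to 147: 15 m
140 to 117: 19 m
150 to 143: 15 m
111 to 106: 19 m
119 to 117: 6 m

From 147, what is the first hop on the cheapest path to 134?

Candidate routes:
147 → 117 → 119 → 134: 4+6+17 = 27
147 → 117 → 111 → 134: 4+9+11 = 24
Cheapest is 147 → 117 → 111 → 134 at 24 m.
So from 147 the first move is to 117.

117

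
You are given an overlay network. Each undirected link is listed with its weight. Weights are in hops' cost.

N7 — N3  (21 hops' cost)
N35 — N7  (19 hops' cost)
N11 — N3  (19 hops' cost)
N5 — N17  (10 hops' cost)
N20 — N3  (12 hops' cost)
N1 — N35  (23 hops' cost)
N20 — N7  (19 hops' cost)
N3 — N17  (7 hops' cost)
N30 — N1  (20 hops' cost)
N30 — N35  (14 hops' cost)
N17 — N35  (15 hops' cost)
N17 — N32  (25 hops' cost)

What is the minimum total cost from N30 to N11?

Settle nodes by increasing distance from N30:
N30: 0
N35: 14  (via N30)
N1: 20  (via N30)
N17: 29  (via N35)
N7: 33  (via N35)
N3: 36  (via N17)
N5: 39  (via N17)
N20: 48  (via N3)
N32: 54  (via N17)
N11: 55  (via N3)
Shortest route: N30 → N35 → N17 → N3 → N11 = 55 hops' cost.

55 hops' cost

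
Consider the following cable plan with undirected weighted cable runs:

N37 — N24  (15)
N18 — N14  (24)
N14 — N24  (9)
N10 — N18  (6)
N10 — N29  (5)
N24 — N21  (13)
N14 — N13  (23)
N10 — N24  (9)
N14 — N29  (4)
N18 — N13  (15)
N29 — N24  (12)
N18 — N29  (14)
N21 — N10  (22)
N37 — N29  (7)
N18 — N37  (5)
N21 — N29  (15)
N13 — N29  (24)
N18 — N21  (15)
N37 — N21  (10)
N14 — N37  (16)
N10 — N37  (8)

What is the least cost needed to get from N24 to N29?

Candidate routes:
N24 - N14 - N29: 9+4 = 13
N24 - N29: 12 = 12
N24 - N37 - N29: 15+7 = 22
N24 - N10 - N29: 9+5 = 14
Cheapest is N24 - N29 at 12.

12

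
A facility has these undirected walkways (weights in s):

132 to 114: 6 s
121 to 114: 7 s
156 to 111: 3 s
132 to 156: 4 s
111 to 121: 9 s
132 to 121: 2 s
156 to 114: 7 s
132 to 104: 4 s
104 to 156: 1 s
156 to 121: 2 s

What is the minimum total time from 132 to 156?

Running Dijkstra from 132:
132: 0
121: 2  (via 132)
104: 4  (via 132)
156: 4  (via 132)
Shortest route: 132–156 = 4 s.

4 s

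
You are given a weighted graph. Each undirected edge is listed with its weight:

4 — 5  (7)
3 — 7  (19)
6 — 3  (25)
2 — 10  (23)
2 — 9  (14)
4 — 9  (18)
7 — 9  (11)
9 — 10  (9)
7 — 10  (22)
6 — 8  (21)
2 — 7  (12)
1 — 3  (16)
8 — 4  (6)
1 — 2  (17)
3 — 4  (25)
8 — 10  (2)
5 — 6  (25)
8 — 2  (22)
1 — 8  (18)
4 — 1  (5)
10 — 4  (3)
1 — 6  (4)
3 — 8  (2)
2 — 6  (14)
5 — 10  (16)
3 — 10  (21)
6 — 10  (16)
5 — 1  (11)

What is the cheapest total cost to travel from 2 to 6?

Compare a few routes:
2–6: 14 = 14
2–9–10–4–1–6: 14+9+3+5+4 = 35
2–1–6: 17+4 = 21
The minimum is 14 via 2–6.

14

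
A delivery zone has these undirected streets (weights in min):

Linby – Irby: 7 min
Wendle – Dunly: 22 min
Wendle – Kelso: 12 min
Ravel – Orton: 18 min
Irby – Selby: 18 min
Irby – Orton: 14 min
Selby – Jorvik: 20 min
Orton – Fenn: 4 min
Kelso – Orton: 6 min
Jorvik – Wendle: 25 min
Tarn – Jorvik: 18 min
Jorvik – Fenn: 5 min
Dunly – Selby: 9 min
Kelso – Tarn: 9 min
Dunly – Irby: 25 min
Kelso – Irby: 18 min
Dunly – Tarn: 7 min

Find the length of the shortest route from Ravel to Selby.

Settle nodes by increasing distance from Ravel:
Ravel: 0
Orton: 18  (via Ravel)
Fenn: 22  (via Orton)
Kelso: 24  (via Orton)
Jorvik: 27  (via Fenn)
Irby: 32  (via Orton)
Tarn: 33  (via Kelso)
Wendle: 36  (via Kelso)
Linby: 39  (via Irby)
Dunly: 40  (via Tarn)
Selby: 47  (via Jorvik)
Shortest route: Ravel–Orton–Fenn–Jorvik–Selby = 47 min.

47 min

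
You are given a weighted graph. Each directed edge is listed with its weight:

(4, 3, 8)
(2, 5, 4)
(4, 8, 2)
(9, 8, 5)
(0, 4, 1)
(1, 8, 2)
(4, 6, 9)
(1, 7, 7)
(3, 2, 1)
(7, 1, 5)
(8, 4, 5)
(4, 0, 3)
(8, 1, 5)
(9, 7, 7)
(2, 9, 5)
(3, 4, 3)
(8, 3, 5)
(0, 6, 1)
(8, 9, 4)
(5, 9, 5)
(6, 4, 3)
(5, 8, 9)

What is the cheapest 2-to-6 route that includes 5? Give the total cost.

22

Shortest 2→5: 2 → 5 = 4
Shortest 5→6: 5 → 8 → 4 → 0 → 6 = 18
Total via 5: 4 + 18 = 22.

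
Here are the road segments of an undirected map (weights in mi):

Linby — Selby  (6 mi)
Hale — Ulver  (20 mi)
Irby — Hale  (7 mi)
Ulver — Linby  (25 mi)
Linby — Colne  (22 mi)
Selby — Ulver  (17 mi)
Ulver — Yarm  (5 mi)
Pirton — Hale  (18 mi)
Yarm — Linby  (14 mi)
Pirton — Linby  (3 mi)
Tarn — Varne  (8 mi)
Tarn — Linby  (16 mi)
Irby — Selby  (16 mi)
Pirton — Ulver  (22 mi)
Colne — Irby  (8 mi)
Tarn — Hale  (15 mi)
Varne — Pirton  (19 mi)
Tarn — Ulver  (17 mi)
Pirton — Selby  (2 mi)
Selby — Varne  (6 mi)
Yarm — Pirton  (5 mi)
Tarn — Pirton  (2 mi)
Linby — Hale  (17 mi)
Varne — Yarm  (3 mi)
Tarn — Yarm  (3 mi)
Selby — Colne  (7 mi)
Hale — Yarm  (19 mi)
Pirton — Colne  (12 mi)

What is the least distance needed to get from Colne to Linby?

12 mi

Compare a few routes:
Colne - Selby - Pirton - Linby: 7+2+3 = 12
Colne - Selby - Linby: 7+6 = 13
Cheapest is Colne - Selby - Pirton - Linby at 12 mi.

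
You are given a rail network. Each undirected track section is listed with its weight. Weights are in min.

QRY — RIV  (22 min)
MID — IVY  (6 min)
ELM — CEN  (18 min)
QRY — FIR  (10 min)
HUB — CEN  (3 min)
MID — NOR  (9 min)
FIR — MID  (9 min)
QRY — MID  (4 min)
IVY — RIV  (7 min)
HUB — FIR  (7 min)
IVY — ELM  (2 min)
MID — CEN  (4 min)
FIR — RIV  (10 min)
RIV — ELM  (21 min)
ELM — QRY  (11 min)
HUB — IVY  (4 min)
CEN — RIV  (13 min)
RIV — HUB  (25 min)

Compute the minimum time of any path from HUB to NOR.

16 min

Compare a few routes:
HUB–IVY–MID–NOR: 4+6+9 = 19
HUB–FIR–MID–NOR: 7+9+9 = 25
HUB–CEN–MID–NOR: 3+4+9 = 16
HUB–IVY–ELM–QRY–MID–NOR: 4+2+11+4+9 = 30
Cheapest is HUB–CEN–MID–NOR at 16 min.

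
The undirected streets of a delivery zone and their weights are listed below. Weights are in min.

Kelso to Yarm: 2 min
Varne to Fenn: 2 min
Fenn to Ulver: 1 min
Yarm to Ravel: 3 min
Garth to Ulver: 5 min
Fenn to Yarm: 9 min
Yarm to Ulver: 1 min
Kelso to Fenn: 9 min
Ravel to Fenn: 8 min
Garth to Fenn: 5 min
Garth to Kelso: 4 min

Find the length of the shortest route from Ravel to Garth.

9 min

Enumerating some paths:
Ravel - Yarm - Ulver - Garth: 3+1+5 = 9
Ravel - Yarm - Ulver - Fenn - Garth: 3+1+1+5 = 10
The minimum is 9 min via Ravel - Yarm - Ulver - Garth.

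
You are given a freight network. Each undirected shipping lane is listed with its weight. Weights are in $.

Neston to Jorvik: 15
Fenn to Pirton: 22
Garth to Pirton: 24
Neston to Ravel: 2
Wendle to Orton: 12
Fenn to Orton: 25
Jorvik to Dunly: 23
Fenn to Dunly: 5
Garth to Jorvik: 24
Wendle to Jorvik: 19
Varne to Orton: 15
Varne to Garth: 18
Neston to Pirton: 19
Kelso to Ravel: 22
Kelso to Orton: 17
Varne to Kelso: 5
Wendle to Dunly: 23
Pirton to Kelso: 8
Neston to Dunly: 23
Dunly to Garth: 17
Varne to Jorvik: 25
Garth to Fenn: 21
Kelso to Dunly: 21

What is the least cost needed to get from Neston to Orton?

$41

Shortest distances from Neston:
Neston: 0
Ravel: 2  (via Neston)
Jorvik: 15  (via Neston)
Pirton: 19  (via Neston)
Dunly: 23  (via Neston)
Kelso: 24  (via Ravel)
Fenn: 28  (via Dunly)
Varne: 29  (via Kelso)
Wendle: 34  (via Jorvik)
Garth: 39  (via Jorvik)
Orton: 41  (via Kelso)
Shortest route: Neston → Ravel → Kelso → Orton = $41.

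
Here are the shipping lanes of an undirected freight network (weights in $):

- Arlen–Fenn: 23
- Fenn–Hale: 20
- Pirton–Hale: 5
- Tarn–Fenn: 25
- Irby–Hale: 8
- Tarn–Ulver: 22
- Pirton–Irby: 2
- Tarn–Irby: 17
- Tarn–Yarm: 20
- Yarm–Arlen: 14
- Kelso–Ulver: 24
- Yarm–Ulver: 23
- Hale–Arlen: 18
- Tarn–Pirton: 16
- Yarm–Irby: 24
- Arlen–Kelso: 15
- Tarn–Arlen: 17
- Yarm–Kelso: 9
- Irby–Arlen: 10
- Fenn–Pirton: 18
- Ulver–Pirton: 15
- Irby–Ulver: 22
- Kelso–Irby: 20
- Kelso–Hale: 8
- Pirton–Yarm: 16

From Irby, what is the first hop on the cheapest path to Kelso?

Candidate routes:
Irby - Kelso: 20 = 20
Irby - Pirton - Hale - Kelso: 2+5+8 = 15
Irby - Hale - Kelso: 8+8 = 16
The minimum is $15 via Irby - Pirton - Hale - Kelso.
So from Irby the first move is to Pirton.

Pirton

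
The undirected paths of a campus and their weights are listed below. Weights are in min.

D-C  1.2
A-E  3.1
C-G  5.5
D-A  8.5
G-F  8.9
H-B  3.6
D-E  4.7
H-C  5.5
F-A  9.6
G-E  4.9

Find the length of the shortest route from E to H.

11.4 min

Running Dijkstra from E:
E: 0
A: 3.1  (via E)
D: 4.7  (via E)
G: 4.9  (via E)
C: 5.9  (via D)
H: 11.4  (via C)
Shortest route: E–D–C–H = 11.4 min.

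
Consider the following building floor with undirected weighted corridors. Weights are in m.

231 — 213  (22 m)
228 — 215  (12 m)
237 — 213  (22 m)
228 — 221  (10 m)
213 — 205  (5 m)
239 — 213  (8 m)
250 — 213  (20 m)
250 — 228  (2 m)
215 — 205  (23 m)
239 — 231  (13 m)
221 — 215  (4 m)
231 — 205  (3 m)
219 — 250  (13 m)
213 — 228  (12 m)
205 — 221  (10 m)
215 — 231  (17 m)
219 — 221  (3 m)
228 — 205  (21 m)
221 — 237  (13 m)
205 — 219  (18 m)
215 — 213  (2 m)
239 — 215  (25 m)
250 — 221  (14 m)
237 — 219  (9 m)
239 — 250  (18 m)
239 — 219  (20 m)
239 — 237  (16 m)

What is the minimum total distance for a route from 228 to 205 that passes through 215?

Best 228 to 215: 228 → 215 costing 12
Shortest 215→205: 215 → 213 → 205 = 7
Total via 215: 12 + 7 = 19 m.

19 m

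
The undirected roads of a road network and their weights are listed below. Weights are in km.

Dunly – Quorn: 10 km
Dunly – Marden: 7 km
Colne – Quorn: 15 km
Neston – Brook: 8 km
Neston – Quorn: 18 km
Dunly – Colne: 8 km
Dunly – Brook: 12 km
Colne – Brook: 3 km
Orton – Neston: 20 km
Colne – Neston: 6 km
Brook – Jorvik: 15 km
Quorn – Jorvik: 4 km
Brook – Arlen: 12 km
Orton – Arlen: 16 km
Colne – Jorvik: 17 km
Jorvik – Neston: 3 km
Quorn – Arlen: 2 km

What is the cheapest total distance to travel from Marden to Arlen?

Shortest distances from Marden:
Marden: 0
Dunly: 7  (via Marden)
Colne: 15  (via Dunly)
Quorn: 17  (via Dunly)
Brook: 18  (via Colne)
Arlen: 19  (via Quorn)
Shortest route: Marden–Dunly–Quorn–Arlen = 19 km.

19 km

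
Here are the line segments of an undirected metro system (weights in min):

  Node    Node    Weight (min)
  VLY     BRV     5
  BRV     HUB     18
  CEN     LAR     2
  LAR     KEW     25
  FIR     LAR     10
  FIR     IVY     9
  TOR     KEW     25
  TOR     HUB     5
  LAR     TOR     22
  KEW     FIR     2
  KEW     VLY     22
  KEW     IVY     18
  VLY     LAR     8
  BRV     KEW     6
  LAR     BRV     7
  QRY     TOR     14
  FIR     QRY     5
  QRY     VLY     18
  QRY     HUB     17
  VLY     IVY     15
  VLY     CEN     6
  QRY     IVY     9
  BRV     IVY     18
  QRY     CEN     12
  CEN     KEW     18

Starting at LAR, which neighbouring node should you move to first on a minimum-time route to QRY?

Compare a few routes:
LAR - BRV - KEW - FIR - QRY: 7+6+2+5 = 20
LAR - CEN - QRY: 2+12 = 14
LAR - FIR - QRY: 10+5 = 15
The minimum is 14 min via LAR - CEN - QRY.
So from LAR the first move is to CEN.

CEN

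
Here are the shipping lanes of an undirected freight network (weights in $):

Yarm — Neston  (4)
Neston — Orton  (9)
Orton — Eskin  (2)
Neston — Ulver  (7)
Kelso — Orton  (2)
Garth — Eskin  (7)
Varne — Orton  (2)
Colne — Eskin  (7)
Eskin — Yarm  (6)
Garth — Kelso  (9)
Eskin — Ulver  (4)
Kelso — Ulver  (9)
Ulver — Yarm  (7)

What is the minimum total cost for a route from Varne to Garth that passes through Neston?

$28

Best Varne to Neston: Varne → Orton → Neston costing 11
Shortest Neston→Garth: Neston → Yarm → Eskin → Garth = 17
Total via Neston: 11 + 17 = $28.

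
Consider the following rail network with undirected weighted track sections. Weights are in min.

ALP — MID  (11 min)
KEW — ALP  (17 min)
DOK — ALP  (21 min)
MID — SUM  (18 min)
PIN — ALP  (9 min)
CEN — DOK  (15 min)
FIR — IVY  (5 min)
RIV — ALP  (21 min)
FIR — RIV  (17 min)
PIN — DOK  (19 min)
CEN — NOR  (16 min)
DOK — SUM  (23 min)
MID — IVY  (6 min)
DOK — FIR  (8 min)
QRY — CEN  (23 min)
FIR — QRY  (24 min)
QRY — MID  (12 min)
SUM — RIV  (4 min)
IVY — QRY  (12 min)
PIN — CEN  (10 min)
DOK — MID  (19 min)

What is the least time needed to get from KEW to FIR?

Enumerating some paths:
KEW → ALP → MID → IVY → FIR: 17+11+6+5 = 39
KEW → ALP → DOK → FIR: 17+21+8 = 46
Cheapest is KEW → ALP → MID → IVY → FIR at 39 min.

39 min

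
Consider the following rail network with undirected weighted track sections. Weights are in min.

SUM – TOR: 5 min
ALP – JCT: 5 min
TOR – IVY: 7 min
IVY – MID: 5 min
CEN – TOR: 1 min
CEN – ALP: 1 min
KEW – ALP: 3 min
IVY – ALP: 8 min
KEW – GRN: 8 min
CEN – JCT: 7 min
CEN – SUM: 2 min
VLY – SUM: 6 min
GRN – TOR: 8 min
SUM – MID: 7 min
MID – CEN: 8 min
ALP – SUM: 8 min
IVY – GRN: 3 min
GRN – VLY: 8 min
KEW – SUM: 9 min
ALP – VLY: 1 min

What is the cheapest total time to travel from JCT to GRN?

Running Dijkstra from JCT:
JCT: 0
ALP: 5  (via JCT)
VLY: 6  (via ALP)
CEN: 6  (via ALP)
TOR: 7  (via CEN)
KEW: 8  (via ALP)
SUM: 8  (via CEN)
IVY: 13  (via ALP)
GRN: 14  (via VLY)
Shortest route: JCT–ALP–VLY–GRN = 14 min.

14 min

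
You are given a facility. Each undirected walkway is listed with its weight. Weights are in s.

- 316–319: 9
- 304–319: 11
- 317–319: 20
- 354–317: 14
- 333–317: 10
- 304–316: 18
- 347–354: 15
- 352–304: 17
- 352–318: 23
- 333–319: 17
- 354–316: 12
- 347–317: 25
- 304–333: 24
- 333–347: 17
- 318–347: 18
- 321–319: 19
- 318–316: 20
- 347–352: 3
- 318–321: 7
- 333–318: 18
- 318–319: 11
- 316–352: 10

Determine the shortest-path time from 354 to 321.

39 s

Enumerating some paths:
354–316–319–321: 12+9+19 = 40
354–316–318–321: 12+20+7 = 39
354–347–318–321: 15+18+7 = 40
Cheapest is 354–316–318–321 at 39 s.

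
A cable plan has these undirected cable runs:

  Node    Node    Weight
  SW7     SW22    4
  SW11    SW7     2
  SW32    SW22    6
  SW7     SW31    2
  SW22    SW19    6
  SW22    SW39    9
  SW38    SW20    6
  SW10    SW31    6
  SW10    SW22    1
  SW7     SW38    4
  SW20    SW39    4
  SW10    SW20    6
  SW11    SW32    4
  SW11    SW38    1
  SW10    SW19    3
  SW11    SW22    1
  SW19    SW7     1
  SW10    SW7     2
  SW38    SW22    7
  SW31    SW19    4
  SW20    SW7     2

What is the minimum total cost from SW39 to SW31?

8

Running Dijkstra from SW39:
SW39: 0
SW20: 4  (via SW39)
SW7: 6  (via SW20)
SW19: 7  (via SW7)
SW31: 8  (via SW7)
Shortest route: SW39 → SW20 → SW7 → SW31 = 8.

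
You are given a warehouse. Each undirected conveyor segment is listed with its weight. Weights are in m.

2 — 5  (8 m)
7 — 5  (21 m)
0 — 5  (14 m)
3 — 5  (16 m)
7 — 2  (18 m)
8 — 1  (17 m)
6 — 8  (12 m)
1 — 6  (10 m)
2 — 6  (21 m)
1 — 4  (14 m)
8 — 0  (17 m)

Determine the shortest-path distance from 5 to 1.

39 m

Shortest distances from 5:
5: 0
2: 8  (via 5)
0: 14  (via 5)
3: 16  (via 5)
7: 21  (via 5)
6: 29  (via 2)
8: 31  (via 0)
1: 39  (via 6)
Shortest route: 5 → 2 → 6 → 1 = 39 m.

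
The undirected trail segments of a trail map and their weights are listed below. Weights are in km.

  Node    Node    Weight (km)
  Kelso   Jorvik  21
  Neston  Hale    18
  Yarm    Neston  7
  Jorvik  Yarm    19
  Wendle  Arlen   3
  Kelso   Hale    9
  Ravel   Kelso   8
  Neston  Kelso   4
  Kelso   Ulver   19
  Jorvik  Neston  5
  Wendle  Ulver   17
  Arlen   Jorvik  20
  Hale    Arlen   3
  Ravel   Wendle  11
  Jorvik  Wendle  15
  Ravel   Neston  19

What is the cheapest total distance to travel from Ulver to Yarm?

Compare a few routes:
Ulver → Wendle → Arlen → Hale → Kelso → Neston → Yarm: 17+3+3+9+4+7 = 43
Ulver → Kelso → Neston → Yarm: 19+4+7 = 30
The minimum is 30 km via Ulver → Kelso → Neston → Yarm.

30 km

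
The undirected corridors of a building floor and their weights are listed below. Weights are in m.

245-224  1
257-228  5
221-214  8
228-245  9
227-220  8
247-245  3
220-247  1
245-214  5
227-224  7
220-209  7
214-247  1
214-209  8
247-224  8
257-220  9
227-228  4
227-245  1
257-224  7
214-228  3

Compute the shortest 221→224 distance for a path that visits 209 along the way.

28 m

Best 221 to 209: 221 → 214 → 209 costing 16
Shortest 209→224: 209 → 220 → 247 → 245 → 224 = 12
Total via 209: 16 + 12 = 28 m.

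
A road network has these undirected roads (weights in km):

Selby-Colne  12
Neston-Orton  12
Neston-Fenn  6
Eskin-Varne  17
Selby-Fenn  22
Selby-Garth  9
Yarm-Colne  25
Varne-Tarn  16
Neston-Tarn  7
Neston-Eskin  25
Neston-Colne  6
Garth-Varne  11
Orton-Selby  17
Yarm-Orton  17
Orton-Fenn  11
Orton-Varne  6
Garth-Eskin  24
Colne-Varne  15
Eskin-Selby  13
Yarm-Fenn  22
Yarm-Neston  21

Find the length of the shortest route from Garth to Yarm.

34 km

Compare a few routes:
Garth–Selby–Colne–Yarm: 9+12+25 = 46
Garth–Varne–Orton–Yarm: 11+6+17 = 34
Garth–Selby–Colne–Neston–Yarm: 9+12+6+21 = 48
Garth–Selby–Orton–Yarm: 9+17+17 = 43
The minimum is 34 km via Garth–Varne–Orton–Yarm.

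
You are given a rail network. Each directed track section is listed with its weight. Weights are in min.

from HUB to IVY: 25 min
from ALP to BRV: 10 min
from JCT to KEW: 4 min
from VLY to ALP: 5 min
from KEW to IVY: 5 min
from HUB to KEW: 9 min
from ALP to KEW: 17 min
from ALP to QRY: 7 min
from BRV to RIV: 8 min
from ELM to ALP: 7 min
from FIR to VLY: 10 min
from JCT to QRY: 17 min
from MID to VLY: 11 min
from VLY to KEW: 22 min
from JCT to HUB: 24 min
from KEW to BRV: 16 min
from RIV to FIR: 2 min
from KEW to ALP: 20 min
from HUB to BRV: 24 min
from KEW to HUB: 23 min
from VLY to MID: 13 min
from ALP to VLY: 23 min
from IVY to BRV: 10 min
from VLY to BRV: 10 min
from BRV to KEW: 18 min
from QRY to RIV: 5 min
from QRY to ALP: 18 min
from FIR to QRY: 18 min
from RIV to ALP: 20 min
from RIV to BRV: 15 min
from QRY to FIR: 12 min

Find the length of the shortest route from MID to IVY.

38 min

Running Dijkstra from MID:
MID: 0
VLY: 11  (via MID)
ALP: 16  (via VLY)
BRV: 21  (via VLY)
QRY: 23  (via ALP)
RIV: 28  (via QRY)
FIR: 30  (via RIV)
KEW: 33  (via VLY)
IVY: 38  (via KEW)
Shortest route: MID–VLY–KEW–IVY = 38 min.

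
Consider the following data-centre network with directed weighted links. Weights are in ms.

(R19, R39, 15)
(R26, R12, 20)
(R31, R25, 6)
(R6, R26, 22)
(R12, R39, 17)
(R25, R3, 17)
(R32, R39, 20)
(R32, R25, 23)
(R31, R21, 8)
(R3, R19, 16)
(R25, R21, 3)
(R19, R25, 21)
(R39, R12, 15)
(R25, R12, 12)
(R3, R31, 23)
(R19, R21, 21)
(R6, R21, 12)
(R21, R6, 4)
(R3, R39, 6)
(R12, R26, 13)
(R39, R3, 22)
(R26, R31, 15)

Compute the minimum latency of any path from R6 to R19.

Candidate routes:
R6 - R26 - R31 - R25 - R12 - R39 - R3 - R19: 22+15+6+12+17+22+16 = 110
R6 - R26 - R12 - R39 - R3 - R19: 22+20+17+22+16 = 97
R6 - R26 - R31 - R25 - R3 - R19: 22+15+6+17+16 = 76
Cheapest is R6 - R26 - R31 - R25 - R3 - R19 at 76 ms.

76 ms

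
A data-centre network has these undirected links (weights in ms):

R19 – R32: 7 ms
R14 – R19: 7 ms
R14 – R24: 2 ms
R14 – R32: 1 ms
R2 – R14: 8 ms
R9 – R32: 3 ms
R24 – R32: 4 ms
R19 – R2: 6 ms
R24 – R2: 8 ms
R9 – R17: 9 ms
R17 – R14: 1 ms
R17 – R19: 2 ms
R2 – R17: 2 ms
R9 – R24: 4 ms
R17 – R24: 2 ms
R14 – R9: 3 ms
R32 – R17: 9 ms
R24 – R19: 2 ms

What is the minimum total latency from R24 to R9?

Enumerating some paths:
R24–R14–R32–R9: 2+1+3 = 6
R24–R14–R9: 2+3 = 5
R24–R9: 4 = 4
R24–R17–R14–R9: 2+1+3 = 6
The minimum is 4 ms via R24–R9.

4 ms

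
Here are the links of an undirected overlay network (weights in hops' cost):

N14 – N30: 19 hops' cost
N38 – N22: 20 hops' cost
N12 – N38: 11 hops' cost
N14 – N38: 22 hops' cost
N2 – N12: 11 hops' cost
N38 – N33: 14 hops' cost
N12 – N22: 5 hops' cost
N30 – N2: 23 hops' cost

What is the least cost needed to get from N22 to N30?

39 hops' cost

Candidate routes:
N22 - N12 - N38 - N14 - N30: 5+11+22+19 = 57
N22 - N38 - N14 - N30: 20+22+19 = 61
N22 - N12 - N2 - N30: 5+11+23 = 39
N22 - N38 - N12 - N2 - N30: 20+11+11+23 = 65
The minimum is 39 hops' cost via N22 - N12 - N2 - N30.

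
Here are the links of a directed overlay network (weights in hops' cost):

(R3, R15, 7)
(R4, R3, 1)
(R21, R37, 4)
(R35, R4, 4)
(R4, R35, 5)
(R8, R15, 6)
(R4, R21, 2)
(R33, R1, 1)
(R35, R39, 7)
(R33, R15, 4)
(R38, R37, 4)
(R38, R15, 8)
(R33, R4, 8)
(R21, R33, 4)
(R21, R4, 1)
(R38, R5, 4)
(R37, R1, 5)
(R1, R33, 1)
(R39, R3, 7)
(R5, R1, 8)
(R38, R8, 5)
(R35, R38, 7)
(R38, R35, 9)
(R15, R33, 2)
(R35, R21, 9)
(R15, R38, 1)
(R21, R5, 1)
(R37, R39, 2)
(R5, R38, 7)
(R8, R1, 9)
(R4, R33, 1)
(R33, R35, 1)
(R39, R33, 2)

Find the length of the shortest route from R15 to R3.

8 hops' cost

Shortest distances from R15:
R15: 0
R38: 1  (via R15)
R33: 2  (via R15)
R1: 3  (via R33)
R35: 3  (via R33)
R5: 5  (via R38)
R37: 5  (via R38)
R8: 6  (via R38)
R4: 7  (via R35)
R39: 7  (via R37)
R3: 8  (via R4)
Shortest route: R15 → R33 → R35 → R4 → R3 = 8 hops' cost.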